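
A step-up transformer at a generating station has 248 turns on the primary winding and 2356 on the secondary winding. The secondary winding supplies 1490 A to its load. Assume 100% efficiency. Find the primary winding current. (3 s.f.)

For an ideal transformer I_p/I_s = N_s/N_p, so I_p = 1490 × 2356/248 = 14200 A.

I_p ≈ 14200 A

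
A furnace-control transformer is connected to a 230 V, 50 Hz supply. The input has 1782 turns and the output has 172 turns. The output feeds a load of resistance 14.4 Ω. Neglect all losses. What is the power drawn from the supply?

P ≈ 34.2 W

V_out = V_in × N_out/N_in = 230 × 172/1782 = 22.200 V.
I_out = V_out/R = 22.200/14.4 = 1.5417 A.
I_in = I_out × N_out/N_in = 1.5417 × 172/1782 = 0.14880 A.
P = V_in I_in = 230 × 0.14880 = 34.2 W.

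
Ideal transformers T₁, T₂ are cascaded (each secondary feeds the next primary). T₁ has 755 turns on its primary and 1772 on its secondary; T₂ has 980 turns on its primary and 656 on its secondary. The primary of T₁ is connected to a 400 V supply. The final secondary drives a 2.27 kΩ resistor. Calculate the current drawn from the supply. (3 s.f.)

I_supply ≈ 0.435 A

After T₁: V = 400.00 × 1772/755 = 938.81 V.
After T₂: V = 938.81 × 656/980 = 628.43 V.
I_load = 628.43/2270 = 0.27684 A, so P_out = 628.43 × 0.27684 = 173.97 W.
All ideal ⇒ P_in = P_out, so I_supply = 173.97/400 = 0.435 A.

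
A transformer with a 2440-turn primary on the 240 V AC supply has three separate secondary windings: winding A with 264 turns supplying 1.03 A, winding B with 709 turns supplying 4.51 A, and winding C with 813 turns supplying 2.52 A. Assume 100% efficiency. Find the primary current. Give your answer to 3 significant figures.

V_A = 240 × 264/2440 = 25.967 V; V_B = 240 × 709/2440 = 69.738 V; V_C = 240 × 813/2440 = 79.967 V.
P_out = V_A I_A + V_B I_B + V_C I_C = 25.967×1.03 + 69.738×4.51 + 79.967×2.52 = 26.746 + 314.52 + 201.52 = 542.78 W.
Ideal ⇒ P_in = P_out, so I_p = P_out/V_p = 542.78/240 = 2.26 A.

I_p ≈ 2.26 A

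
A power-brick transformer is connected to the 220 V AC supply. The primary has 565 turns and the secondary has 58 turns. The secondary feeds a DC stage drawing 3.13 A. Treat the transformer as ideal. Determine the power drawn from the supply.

P ≈ 70.7 W

I_p = I_s × N_s/N_p = 3.13 × 58/565 = 0.32131 A.
P = V_p I_p = 220 × 0.32131 = 70.7 W.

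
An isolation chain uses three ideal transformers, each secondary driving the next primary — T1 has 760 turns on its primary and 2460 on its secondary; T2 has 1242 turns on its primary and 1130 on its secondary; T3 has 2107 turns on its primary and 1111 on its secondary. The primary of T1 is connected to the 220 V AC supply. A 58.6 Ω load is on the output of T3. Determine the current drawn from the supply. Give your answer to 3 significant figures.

Secondary of T1: V = 220.00 × 2460/760 = 712.11 V.
Secondary of T2: V = 712.11 × 1130/1242 = 647.89 V.
Secondary of T3: V = 647.89 × 1111/2107 = 341.63 V.
I_load = 341.63/58.6 = 5.8298 A, so P_out = 341.63 × 5.8298 = 1991.6 W.
All ideal ⇒ P_in = P_out, so I_supply = 1991.6/220 = 9.05 A.

I_supply ≈ 9.05 A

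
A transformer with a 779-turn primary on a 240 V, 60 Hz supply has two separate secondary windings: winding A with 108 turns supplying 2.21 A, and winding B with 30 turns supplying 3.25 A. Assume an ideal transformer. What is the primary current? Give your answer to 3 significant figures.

V_A = 240 × 108/779 = 33.273 V; V_B = 240 × 30/779 = 9.2426 V.
P_out = V_A I_A + V_B I_B = 33.273×2.21 + 9.2426×3.25 = 73.534 + 30.039 = 103.57 W.
Ideal ⇒ P_in = P_out, so I_p = P_out/V_p = 103.57/240 = 0.432 A.

I_p ≈ 0.432 A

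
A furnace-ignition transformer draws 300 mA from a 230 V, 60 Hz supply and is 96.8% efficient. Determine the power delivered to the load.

P_out ≈ 66.8 W

P_in = V_p I_p = 230 × 0.300 = 69.000 W.
P_out = η P_in = 0.968 × 69.000 = 66.8 W.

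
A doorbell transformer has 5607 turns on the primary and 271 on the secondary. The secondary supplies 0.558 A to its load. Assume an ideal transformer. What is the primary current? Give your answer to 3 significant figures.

I_p ≈ 0.0270 A

For an ideal transformer I_p/I_s = N_s/N_p, so I_p = 0.558 × 271/5607 = 0.0270 A.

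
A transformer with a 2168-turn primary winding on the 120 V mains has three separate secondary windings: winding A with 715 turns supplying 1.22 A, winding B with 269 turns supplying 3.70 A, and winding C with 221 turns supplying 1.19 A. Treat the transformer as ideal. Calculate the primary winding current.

I_p ≈ 0.983 A

V_A = 120 × 715/2168 = 39.576 V; V_B = 120 × 269/2168 = 14.889 V; V_C = 120 × 221/2168 = 12.232 V.
P_out = V_A I_A + V_B I_B + V_C I_C = 39.576×1.22 + 14.889×3.70 + 12.232×1.19 = 48.282 + 55.090 + 14.557 = 117.93 W.
Ideal ⇒ P_in = P_out, so I_p = P_out/V_p = 117.93/120 = 0.983 A.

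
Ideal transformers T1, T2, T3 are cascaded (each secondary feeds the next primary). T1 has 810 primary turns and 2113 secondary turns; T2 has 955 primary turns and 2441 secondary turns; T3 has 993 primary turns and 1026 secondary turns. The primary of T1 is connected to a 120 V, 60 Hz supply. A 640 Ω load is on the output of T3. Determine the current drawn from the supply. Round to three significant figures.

Secondary of T1: V = 120.00 × 2113/810 = 313.04 V.
Secondary of T2: V = 313.04 × 2441/955 = 800.13 V.
Secondary of T3: V = 800.13 × 1026/993 = 826.72 V.
I_load = 826.72/640 = 1.2917 A, so P_out = 826.72 × 1.2917 = 1067.9 W.
All ideal ⇒ P_in = P_out, so I_supply = 1067.9/120 = 8.90 A.

I_supply ≈ 8.90 A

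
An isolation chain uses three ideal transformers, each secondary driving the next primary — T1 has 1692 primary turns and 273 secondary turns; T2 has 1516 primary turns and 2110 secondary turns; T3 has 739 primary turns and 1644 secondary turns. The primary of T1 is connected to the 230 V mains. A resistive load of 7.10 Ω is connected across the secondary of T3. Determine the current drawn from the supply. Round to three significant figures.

I_supply ≈ 8.08 A

Secondary of T1: V = 230.00 × 273/1692 = 37.110 V.
Secondary of T2: V = 37.110 × 2110/1516 = 51.650 V.
Secondary of T3: V = 51.650 × 1644/739 = 114.90 V.
I_load = 114.90/7.10 = 16.183 A, so P_out = 114.90 × 16.183 = 1859.5 W.
All ideal ⇒ P_in = P_out, so I_supply = 1859.5/230 = 8.08 A.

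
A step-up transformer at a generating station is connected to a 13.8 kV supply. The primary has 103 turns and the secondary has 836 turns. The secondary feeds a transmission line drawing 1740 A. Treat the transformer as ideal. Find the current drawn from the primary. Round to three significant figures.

For an ideal transformer I_p N_p = I_s N_s, so I_p = 1740 × 836/103 = 14100 A.

I_p ≈ 14100 A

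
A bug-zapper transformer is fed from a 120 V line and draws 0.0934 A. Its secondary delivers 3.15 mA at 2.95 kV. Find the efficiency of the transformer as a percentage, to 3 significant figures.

η ≈ 82.9%

P_in = 120 × 0.0934 = 11.2080 W.
P_out = 2950 × 0.00315 = 9.29250 W.
η = P_out/P_in = 9.29250/11.2080 = 0.829.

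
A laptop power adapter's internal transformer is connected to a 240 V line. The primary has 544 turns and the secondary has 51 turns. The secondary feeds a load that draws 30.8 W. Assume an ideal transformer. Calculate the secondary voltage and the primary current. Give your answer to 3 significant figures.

V_s = V_p × N_s/N_p = 240 × 51/544 = 22.500 V.
I_s = P/V_s = 30.8/22.500 = 1.3689 A.
I_p = I_s × N_s/N_p = 1.3689 × 51/544 = 0.128 A.

V_s ≈ 22.5 V, I_p ≈ 0.128 A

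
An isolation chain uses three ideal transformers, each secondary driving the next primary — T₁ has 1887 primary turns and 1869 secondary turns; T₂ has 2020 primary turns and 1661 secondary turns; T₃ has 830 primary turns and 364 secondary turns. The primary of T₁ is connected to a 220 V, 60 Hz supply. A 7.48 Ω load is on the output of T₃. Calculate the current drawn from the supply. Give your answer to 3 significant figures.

Secondary of T₁: V = 220.00 × 1869/1887 = 217.90 V.
Secondary of T₂: V = 217.90 × 1661/2020 = 179.18 V.
Secondary of T₃: V = 179.18 × 364/830 = 78.578 V.
I_load = 78.578/7.48 = 10.505 A, so P_out = 78.578 × 10.505 = 825.47 W.
All ideal ⇒ P_in = P_out, so I_supply = 825.47/220 = 3.75 A.

I_supply ≈ 3.75 A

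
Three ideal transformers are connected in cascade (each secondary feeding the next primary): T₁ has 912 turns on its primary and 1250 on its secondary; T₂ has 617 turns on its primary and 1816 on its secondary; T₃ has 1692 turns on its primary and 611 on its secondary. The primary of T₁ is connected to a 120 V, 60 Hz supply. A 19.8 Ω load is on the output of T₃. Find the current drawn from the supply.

After T₁: V = 120.00 × 1250/912 = 164.47 V.
After T₂: V = 164.47 × 1816/617 = 484.09 V.
After T₃: V = 484.09 × 611/1692 = 174.81 V.
I_load = 174.81/19.8 = 8.8288 A, so P_out = 174.81 × 8.8288 = 1543.4 W.
All ideal ⇒ P_in = P_out, so I_supply = 1543.4/120 = 12.9 A.

I_supply ≈ 12.9 A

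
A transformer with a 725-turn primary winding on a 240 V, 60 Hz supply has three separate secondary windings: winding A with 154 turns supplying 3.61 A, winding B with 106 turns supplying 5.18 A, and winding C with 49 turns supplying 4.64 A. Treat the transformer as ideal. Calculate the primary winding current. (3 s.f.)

V_A = 240 × 154/725 = 50.979 V; V_B = 240 × 106/725 = 35.090 V; V_C = 240 × 49/725 = 16.221 V.
P_out = V_A I_A + V_B I_B + V_C I_C = 50.979×3.61 + 35.090×5.18 + 16.221×4.64 = 184.04 + 181.76 + 75.264 = 441.06 W.
Ideal ⇒ P_in = P_out, so I_p = P_out/V_p = 441.06/240 = 1.84 A.

I_p ≈ 1.84 A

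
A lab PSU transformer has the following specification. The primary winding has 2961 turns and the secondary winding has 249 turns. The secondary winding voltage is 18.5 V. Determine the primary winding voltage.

V_p ≈ 220 V

V_p/V_s = N_p/N_s, so V_p = 18.5 × 2961/249 = 220 V.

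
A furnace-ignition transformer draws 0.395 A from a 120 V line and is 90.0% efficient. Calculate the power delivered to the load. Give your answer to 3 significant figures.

P_in = V_p I_p = 120 × 0.395 = 47.400 W.
P_out = η P_in = 0.900 × 47.400 = 42.7 W.

P_out ≈ 42.7 W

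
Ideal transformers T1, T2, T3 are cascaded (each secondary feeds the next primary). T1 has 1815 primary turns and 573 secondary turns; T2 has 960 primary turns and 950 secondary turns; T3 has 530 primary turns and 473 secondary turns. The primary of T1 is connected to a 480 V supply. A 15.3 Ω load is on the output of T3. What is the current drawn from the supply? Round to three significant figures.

I_supply ≈ 2.44 A

Secondary of T1: V = 480.00 × 573/1815 = 151.54 V.
Secondary of T2: V = 151.54 × 950/960 = 149.96 V.
Secondary of T3: V = 149.96 × 473/530 = 133.83 V.
I_load = 133.83/15.3 = 8.7471 A, so P_out = 133.83 × 8.7471 = 1170.6 W.
All ideal ⇒ P_in = P_out, so I_supply = 1170.6/480 = 2.44 A.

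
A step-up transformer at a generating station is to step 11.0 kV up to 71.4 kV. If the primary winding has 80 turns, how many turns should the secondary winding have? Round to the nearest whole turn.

N_s/N_p = V_s/V_p, so N_s = 80 × 71400/11000 = 519.3 ≈ 519 turns.

N_s = 519 turns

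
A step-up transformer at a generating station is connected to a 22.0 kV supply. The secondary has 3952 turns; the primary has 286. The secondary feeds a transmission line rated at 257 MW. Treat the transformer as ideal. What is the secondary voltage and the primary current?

V_s = V_p × N_s/N_p = 22000 × 3952/286 = 304000 V.
I_s = P/V_s = 2.57×10^8/304000 = 845.39 A.
I_p = I_s × N_s/N_p = 845.39 × 3952/286 = 11700 A.

V_s ≈ 304000 V, I_p ≈ 11700 A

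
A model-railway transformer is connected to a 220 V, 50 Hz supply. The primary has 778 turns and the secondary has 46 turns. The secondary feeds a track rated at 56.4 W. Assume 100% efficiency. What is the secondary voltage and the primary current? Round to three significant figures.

V_s ≈ 13.0 V, I_p ≈ 0.256 A

V_s = V_p × N_s/N_p = 220 × 46/778 = 13.008 V.
I_s = P/V_s = 56.4/13.008 = 4.3359 A.
I_p = I_s × N_s/N_p = 4.3359 × 46/778 = 0.256 A.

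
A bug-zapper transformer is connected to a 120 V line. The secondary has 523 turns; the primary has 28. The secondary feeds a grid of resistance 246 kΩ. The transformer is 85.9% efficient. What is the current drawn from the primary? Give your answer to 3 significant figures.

I_p ≈ 0.198 A

V_s = 120 × 523/28 = 2241.4 V.
I_s = V_s/R = 2241.4/246000 = 0.0091115 A.
P_out = V_s I_s = 2241.4 × 0.0091115 = 20.423 W.
P_in = P_out/η = 20.423/0.859 = 23.775 W.
I_p = P_in/V_p = 23.775/120 = 0.198 A.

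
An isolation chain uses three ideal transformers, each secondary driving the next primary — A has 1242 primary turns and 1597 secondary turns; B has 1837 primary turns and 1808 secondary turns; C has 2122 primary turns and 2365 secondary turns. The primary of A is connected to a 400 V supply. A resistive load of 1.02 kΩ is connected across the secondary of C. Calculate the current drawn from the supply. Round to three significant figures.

I_supply ≈ 0.780 A

Secondary of A: V = 400.00 × 1597/1242 = 514.33 V.
Secondary of B: V = 514.33 × 1808/1837 = 506.21 V.
Secondary of C: V = 506.21 × 2365/2122 = 564.18 V.
I_load = 564.18/1020 = 0.55312 A, so P_out = 564.18 × 0.55312 = 312.06 W.
All ideal ⇒ P_in = P_out, so I_supply = 312.06/400 = 0.780 A.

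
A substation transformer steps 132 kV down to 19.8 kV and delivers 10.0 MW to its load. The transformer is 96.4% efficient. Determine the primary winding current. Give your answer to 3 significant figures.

P_in = P_out/η = 1.00×10^7/0.964 = 1.0373×10^7 W.
I_p = P_in/V_p = 1.0373×10^7/132000 = 78.6 A.

I_p ≈ 78.6 A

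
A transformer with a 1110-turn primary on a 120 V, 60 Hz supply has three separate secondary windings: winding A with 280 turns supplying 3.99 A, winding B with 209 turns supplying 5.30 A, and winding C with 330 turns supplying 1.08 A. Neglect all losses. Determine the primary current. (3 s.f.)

V_A = 120 × 280/1110 = 30.270 V; V_B = 120 × 209/1110 = 22.595 V; V_C = 120 × 330/1110 = 35.676 V.
P_out = V_A I_A + V_B I_B + V_C I_C = 30.270×3.99 + 22.595×5.30 + 35.676×1.08 = 120.78 + 119.75 + 38.530 = 279.06 W.
Ideal ⇒ P_in = P_out, so I_p = P_out/V_p = 279.06/120 = 2.33 A.

I_p ≈ 2.33 A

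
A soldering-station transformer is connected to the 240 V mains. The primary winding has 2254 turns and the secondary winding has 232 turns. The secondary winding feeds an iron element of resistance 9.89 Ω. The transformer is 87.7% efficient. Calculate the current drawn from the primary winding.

V_s = 240 × 232/2254 = 24.703 V.
I_s = V_s/R = 24.703/9.89 = 2.4978 A.
P_out = V_s I_s = 24.703 × 2.4978 = 61.701 W.
P_in = P_out/η = 61.701/0.877 = 70.355 W.
I_p = P_in/V_p = 70.355/240 = 0.293 A.

I_p ≈ 0.293 A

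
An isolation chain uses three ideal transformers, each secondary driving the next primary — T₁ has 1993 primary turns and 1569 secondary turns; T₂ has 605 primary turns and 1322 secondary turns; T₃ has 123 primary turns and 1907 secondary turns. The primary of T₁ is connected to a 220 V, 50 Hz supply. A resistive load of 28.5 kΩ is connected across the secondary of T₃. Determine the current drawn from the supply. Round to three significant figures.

Secondary of T₁: V = 220.00 × 1569/1993 = 173.20 V.
Secondary of T₂: V = 173.20 × 1322/605 = 378.46 V.
Secondary of T₃: V = 378.46 × 1907/123 = 5867.6 V.
I_load = 5867.6/28500 = 0.20588 A, so P_out = 5867.6 × 0.20588 = 1208.0 W.
All ideal ⇒ P_in = P_out, so I_supply = 1208.0/220 = 5.49 A.

I_supply ≈ 5.49 A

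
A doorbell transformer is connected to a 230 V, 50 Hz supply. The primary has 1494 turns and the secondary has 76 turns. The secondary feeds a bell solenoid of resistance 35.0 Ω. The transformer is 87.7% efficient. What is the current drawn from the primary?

V_s = 230 × 76/1494 = 11.700 V.
I_s = V_s/R = 11.700/35.0 = 0.33429 A.
P_out = V_s I_s = 11.700 × 0.33429 = 3.9112 W.
P_in = P_out/η = 3.9112/0.877 = 4.4598 W.
I_p = P_in/V_p = 4.4598/230 = 0.0194 A.

I_p ≈ 0.0194 A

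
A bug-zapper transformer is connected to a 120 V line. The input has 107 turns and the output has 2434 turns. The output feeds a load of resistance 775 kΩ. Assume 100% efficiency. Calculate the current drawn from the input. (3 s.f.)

I_in ≈ 0.0801 A

V_out = V_in × N_out/N_in = 120 × 2434/107 = 2729.7 V.
I_out = V_out/R = 2729.7/775000 = 0.0035222 A.
For an ideal transformer I_in N_in = I_out N_out, so I_in = 0.0035222 × 2434/107 = 0.0801 A.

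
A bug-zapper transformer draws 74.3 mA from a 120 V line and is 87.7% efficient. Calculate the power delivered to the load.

P_out ≈ 7.82 W

P_in = V_p I_p = 120 × 0.0743 = 8.9160 W.
P_out = η P_in = 0.877 × 8.9160 = 7.82 W.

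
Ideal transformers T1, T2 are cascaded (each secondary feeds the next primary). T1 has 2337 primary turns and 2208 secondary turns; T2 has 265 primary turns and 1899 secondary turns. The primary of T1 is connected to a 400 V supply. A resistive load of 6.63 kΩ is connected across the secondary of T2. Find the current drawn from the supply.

After T1: V = 400.00 × 2208/2337 = 377.92 V.
After T2: V = 377.92 × 1899/265 = 2708.2 V.
I_load = 2708.2/6630 = 0.40848 A, so P_out = 2708.2 × 0.40848 = 1106.2 W.
All ideal ⇒ P_in = P_out, so I_supply = 1106.2/400 = 2.77 A.

I_supply ≈ 2.77 A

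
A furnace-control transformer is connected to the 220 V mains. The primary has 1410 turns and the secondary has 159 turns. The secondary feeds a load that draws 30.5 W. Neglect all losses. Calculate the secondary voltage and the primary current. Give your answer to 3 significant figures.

V_s ≈ 24.8 V, I_p ≈ 0.139 A

V_s = V_p × N_s/N_p = 220 × 159/1410 = 24.809 V.
I_s = P/V_s = 30.5/24.809 = 1.2294 A.
I_p = I_s × N_s/N_p = 1.2294 × 159/1410 = 0.139 A.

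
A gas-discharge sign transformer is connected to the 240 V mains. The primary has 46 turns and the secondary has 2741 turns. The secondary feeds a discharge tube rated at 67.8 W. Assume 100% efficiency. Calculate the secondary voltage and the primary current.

V_s ≈ 14300 V, I_p ≈ 0.282 A

V_s = V_p × N_s/N_p = 240 × 2741/46 = 14301 V.
I_s = P/V_s = 67.8/14301 = 0.0047410 A.
I_p = I_s × N_s/N_p = 0.0047410 × 2741/46 = 0.282 A.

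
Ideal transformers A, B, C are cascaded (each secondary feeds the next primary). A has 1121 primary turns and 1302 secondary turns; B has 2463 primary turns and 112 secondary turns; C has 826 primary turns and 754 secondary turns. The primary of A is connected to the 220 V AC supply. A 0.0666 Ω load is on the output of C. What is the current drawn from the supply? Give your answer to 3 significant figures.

Secondary of A: V = 220.00 × 1302/1121 = 255.52 V.
Secondary of B: V = 255.52 × 112/2463 = 11.619 V.
Secondary of C: V = 11.619 × 754/826 = 10.607 V.
I_load = 10.607/0.0666 = 159.26 A, so P_out = 10.607 × 159.26 = 1689.2 W.
All ideal ⇒ P_in = P_out, so I_supply = 1689.2/220 = 7.68 A.

I_supply ≈ 7.68 A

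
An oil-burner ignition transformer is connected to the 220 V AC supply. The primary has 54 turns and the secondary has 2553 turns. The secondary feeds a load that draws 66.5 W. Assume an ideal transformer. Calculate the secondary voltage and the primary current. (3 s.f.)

V_s = V_p × N_s/N_p = 220 × 2553/54 = 10401 V.
I_s = P/V_s = 66.5/10401 = 0.0063935 A.
I_p = I_s × N_s/N_p = 0.0063935 × 2553/54 = 0.302 A.

V_s ≈ 10400 V, I_p ≈ 0.302 A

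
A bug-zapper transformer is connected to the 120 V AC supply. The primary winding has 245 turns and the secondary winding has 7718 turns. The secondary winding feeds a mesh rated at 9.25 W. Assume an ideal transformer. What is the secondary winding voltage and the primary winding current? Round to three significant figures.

V_s ≈ 3780 V, I_p ≈ 0.0771 A

V_s = V_p × N_s/N_p = 120 × 7718/245 = 3780.2 V.
I_s = P/V_s = 9.25/3780.2 = 0.0024469 A.
I_p = I_s × N_s/N_p = 0.0024469 × 7718/245 = 0.0771 A.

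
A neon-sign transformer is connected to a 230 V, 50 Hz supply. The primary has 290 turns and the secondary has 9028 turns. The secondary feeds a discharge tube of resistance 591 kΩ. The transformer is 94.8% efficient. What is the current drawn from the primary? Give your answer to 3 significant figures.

V_s = 230 × 9028/290 = 7160.1 V.
I_s = V_s/R = 7160.1/591000 = 0.012115 A.
P_out = V_s I_s = 7160.1 × 0.012115 = 86.747 W.
P_in = P_out/η = 86.747/0.948 = 91.505 W.
I_p = P_in/V_p = 91.505/230 = 0.398 A.

I_p ≈ 0.398 A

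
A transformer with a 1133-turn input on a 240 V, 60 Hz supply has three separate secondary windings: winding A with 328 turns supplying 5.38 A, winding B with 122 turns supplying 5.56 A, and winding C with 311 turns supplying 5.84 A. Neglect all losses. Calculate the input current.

V_A = 240 × 328/1133 = 69.479 V; V_B = 240 × 122/1133 = 25.843 V; V_C = 240 × 311/1133 = 65.878 V.
P_out = V_A I_A + V_B I_B + V_C I_C = 69.479×5.38 + 25.843×5.56 + 65.878×5.84 = 373.80 + 143.69 + 384.73 = 902.21 W.
Ideal ⇒ P_in = P_out, so I_in = P_out/V_in = 902.21/240 = 3.76 A.

I_in ≈ 3.76 A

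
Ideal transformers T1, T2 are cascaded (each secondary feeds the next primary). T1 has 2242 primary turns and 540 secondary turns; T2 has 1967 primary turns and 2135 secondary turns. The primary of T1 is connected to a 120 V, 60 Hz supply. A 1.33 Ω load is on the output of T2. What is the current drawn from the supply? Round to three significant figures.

Secondary of T1: V = 120.00 × 540/2242 = 28.903 V.
Secondary of T2: V = 28.903 × 2135/1967 = 31.371 V.
I_load = 31.371/1.33 = 23.587 A, so P_out = 31.371 × 23.587 = 739.97 W.
All ideal ⇒ P_in = P_out, so I_supply = 739.97/120 = 6.17 A.

I_supply ≈ 6.17 A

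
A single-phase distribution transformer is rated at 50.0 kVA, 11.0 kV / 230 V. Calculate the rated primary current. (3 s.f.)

I_p ≈ 4.55 A

I_p = S/V_p = 50000/11000 = 4.55 A.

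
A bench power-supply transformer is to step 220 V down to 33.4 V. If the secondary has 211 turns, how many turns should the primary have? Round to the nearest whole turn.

N_p/N_s = V_p/V_s, so N_p = 211 × 220/33.4 = 1389.8 ≈ 1390 turns.

N_p = 1390 turns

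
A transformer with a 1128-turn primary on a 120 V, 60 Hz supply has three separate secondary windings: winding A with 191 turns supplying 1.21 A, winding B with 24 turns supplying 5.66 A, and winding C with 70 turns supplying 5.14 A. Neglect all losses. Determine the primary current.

I_p ≈ 0.644 A

V_A = 120 × 191/1128 = 20.319 V; V_B = 120 × 24/1128 = 2.5532 V; V_C = 120 × 70/1128 = 7.4468 V.
P_out = V_A I_A + V_B I_B + V_C I_C = 20.319×1.21 + 2.5532×5.66 + 7.4468×5.14 = 24.586 + 14.451 + 38.277 = 77.314 W.
Ideal ⇒ P_in = P_out, so I_p = P_out/V_p = 77.314/120 = 0.644 A.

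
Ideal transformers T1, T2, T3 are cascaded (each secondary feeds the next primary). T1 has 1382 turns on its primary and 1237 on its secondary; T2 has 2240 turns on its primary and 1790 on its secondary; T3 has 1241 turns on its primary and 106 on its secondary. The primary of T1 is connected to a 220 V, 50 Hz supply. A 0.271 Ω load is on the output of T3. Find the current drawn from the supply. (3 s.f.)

I_supply ≈ 3.03 A

Secondary of T1: V = 220.00 × 1237/1382 = 196.92 V.
Secondary of T2: V = 196.92 × 1790/2240 = 157.36 V.
Secondary of T3: V = 157.36 × 106/1241 = 13.441 V.
I_load = 13.441/0.271 = 49.597 A, so P_out = 13.441 × 49.597 = 666.62 W.
All ideal ⇒ P_in = P_out, so I_supply = 666.62/220 = 3.03 A.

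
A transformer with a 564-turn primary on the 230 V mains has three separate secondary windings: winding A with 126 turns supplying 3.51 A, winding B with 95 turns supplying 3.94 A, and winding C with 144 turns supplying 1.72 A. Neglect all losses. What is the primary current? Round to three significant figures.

I_p ≈ 1.89 A

V_A = 230 × 126/564 = 51.383 V; V_B = 230 × 95/564 = 38.741 V; V_C = 230 × 144/564 = 58.723 V.
P_out = V_A I_A + V_B I_B + V_C I_C = 51.383×3.51 + 38.741×3.94 + 58.723×1.72 = 180.35 + 152.64 + 101.00 = 434.00 W.
Ideal ⇒ P_in = P_out, so I_p = P_out/V_p = 434.00/230 = 1.89 A.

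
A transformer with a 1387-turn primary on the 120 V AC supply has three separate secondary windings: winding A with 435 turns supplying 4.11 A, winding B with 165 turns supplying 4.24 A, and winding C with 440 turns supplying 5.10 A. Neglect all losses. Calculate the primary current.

V_A = 120 × 435/1387 = 37.635 V; V_B = 120 × 165/1387 = 14.275 V; V_C = 120 × 440/1387 = 38.068 V.
P_out = V_A I_A + V_B I_B + V_C I_C = 37.635×4.11 + 14.275×4.24 + 38.068×5.10 = 154.68 + 60.528 + 194.15 = 409.35 W.
Ideal ⇒ P_in = P_out, so I_p = P_out/V_p = 409.35/120 = 3.41 A.

I_p ≈ 3.41 A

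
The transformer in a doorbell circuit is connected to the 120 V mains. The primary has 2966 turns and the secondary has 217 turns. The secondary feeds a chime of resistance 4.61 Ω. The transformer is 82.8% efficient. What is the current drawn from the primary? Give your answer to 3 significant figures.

I_p ≈ 0.168 A

V_s = 120 × 217/2966 = 8.7795 V.
I_s = V_s/R = 8.7795/4.61 = 1.9044 A.
P_out = V_s I_s = 8.7795 × 1.9044 = 16.720 W.
P_in = P_out/η = 16.720/0.828 = 20.193 W.
I_p = P_in/V_p = 20.193/120 = 0.168 A.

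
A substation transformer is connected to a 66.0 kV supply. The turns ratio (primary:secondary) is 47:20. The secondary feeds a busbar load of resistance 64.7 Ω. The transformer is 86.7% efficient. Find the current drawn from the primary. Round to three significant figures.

I_p ≈ 213 A

V_s = 66000 × 20/47 = 28085 V.
I_s = V_s/R = 28085/64.7 = 434.08 A.
P_out = V_s I_s = 28085 × 434.08 = 1.2191×10^7 W.
P_in = P_out/η = 1.2191×10^7/0.867 = 1.4061×10^7 W.
I_p = P_in/V_p = 1.4061×10^7/66000 = 213 A.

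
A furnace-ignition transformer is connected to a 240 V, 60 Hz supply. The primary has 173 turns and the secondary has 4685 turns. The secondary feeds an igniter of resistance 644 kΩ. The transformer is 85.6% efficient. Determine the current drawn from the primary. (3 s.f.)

V_s = 240 × 4685/173 = 6499.4 V.
I_s = V_s/R = 6499.4/644000 = 0.010092 A.
P_out = V_s I_s = 6499.4 × 0.010092 = 65.594 W.
P_in = P_out/η = 65.594/0.856 = 76.628 W.
I_p = P_in/V_p = 76.628/240 = 0.319 A.

I_p ≈ 0.319 A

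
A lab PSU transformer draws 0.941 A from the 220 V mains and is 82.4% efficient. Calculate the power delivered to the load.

P_in = V_p I_p = 220 × 0.941 = 207.02 W.
P_out = η P_in = 0.824 × 207.02 = 171 W.

P_out ≈ 171 W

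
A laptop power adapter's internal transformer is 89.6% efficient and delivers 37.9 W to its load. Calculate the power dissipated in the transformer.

P_in = P_out/η = 37.9/0.896 = 42.2991 W.
P_loss = P_in − P_out = 42.2991 − 37.9 = 4.40 W.

P_loss ≈ 4.40 W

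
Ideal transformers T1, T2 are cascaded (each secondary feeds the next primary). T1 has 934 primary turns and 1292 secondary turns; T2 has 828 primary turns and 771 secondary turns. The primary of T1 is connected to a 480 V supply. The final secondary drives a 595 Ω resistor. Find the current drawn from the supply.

After T1: V = 480.00 × 1292/934 = 663.98 V.
After T2: V = 663.98 × 771/828 = 618.27 V.
I_load = 618.27/595 = 1.0391 A, so P_out = 618.27 × 1.0391 = 642.46 W.
All ideal ⇒ P_in = P_out, so I_supply = 642.46/480 = 1.34 A.

I_supply ≈ 1.34 A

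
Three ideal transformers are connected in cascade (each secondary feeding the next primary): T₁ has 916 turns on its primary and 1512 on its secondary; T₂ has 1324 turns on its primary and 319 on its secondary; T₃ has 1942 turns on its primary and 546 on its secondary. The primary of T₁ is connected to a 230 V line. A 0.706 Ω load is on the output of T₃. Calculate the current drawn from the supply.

Secondary of T₁: V = 230.00 × 1512/916 = 379.65 V.
Secondary of T₂: V = 379.65 × 319/1324 = 91.472 V.
Secondary of T₃: V = 91.472 × 546/1942 = 25.718 V.
I_load = 25.718/0.706 = 36.427 A, so P_out = 25.718 × 36.427 = 936.82 W.
All ideal ⇒ P_in = P_out, so I_supply = 936.82/230 = 4.07 A.

I_supply ≈ 4.07 A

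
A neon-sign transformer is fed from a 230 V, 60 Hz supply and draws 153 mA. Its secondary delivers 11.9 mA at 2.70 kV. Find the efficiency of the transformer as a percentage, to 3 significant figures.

P_in = 230 × 0.153 = 35.1900 W.
P_out = 2700 × 0.0119 = 32.1300 W.
η = P_out/P_in = 32.1300/35.1900 = 0.913.

η ≈ 91.3%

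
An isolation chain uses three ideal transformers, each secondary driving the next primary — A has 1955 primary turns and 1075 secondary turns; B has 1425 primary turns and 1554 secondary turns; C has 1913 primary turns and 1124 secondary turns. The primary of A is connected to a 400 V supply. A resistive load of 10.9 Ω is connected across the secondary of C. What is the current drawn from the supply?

After A: V = 400.00 × 1075/1955 = 219.95 V.
After B: V = 219.95 × 1554/1425 = 239.86 V.
After C: V = 239.86 × 1124/1913 = 140.93 V.
I_load = 140.93/10.9 = 12.930 A, so P_out = 140.93 × 12.930 = 1822.2 W.
All ideal ⇒ P_in = P_out, so I_supply = 1822.2/400 = 4.56 A.

I_supply ≈ 4.56 A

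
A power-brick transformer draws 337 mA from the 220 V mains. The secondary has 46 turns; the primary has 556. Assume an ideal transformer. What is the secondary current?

I_s ≈ 4.07 A

I_s/I_p = N_p/N_s, so I_s = 0.337 × 556/46 = 4.07 A.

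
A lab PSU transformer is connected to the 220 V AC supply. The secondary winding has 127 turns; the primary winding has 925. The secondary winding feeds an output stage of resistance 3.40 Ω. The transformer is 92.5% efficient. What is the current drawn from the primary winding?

I_p ≈ 1.32 A

V_s = 220 × 127/925 = 30.205 V.
I_s = V_s/R = 30.205/3.40 = 8.8839 A.
P_out = V_s I_s = 30.205 × 8.8839 = 268.34 W.
P_in = P_out/η = 268.34/0.925 = 290.10 W.
I_p = P_in/V_p = 290.10/220 = 1.32 A.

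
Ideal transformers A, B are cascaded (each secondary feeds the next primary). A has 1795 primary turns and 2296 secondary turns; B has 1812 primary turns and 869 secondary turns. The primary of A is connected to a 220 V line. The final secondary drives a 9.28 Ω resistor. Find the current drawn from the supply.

Secondary of A: V = 220.00 × 2296/1795 = 281.40 V.
Secondary of B: V = 281.40 × 869/1812 = 134.96 V.
I_load = 134.96/9.28 = 14.543 A, so P_out = 134.96 × 14.543 = 1962.6 W.
All ideal ⇒ P_in = P_out, so I_supply = 1962.6/220 = 8.92 A.

I_supply ≈ 8.92 A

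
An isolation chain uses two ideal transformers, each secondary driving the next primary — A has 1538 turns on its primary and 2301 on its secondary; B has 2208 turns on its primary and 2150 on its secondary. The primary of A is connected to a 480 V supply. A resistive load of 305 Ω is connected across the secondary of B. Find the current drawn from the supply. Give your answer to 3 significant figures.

Secondary of A: V = 480.00 × 2301/1538 = 718.13 V.
Secondary of B: V = 718.13 × 2150/2208 = 699.26 V.
I_load = 699.26/305 = 2.2927 A, so P_out = 699.26 × 2.2927 = 1603.2 W.
All ideal ⇒ P_in = P_out, so I_supply = 1603.2/480 = 3.34 A.

I_supply ≈ 3.34 A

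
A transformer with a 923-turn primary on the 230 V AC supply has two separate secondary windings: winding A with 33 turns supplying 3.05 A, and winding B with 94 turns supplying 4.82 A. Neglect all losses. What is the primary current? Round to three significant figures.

V_A = 230 × 33/923 = 8.2232 V; V_B = 230 × 94/923 = 23.424 V.
P_out = V_A I_A + V_B I_B = 8.2232×3.05 + 23.424×4.82 = 25.081 + 112.90 = 137.98 W.
Ideal ⇒ P_in = P_out, so I_p = P_out/V_p = 137.98/230 = 0.600 A.

I_p ≈ 0.600 A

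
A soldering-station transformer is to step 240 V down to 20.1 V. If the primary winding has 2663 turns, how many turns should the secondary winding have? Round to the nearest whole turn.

N_s/N_p = V_s/V_p, so N_s = 2663 × 20.1/240 = 223.0 ≈ 223 turns.

N_s = 223 turns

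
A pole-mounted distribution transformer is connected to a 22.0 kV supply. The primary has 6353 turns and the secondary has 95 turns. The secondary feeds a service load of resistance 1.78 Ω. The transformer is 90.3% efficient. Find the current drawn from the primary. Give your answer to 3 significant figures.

V_s = 22000 × 95/6353 = 328.98 V.
I_s = V_s/R = 328.98/1.78 = 184.82 A.
P_out = V_s I_s = 328.98 × 184.82 = 60802 W.
P_in = P_out/η = 60802/0.903 = 67333 W.
I_p = P_in/V_p = 67333/22000 = 3.06 A.

I_p ≈ 3.06 A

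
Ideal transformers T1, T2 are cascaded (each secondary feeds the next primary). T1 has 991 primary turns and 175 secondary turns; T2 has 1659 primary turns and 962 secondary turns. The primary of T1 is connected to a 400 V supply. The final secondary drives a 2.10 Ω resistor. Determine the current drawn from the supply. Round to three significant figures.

Secondary of T1: V = 400.00 × 175/991 = 70.636 V.
Secondary of T2: V = 70.636 × 962/1659 = 40.959 V.
I_load = 40.959/2.10 = 19.504 A, so P_out = 40.959 × 19.504 = 798.89 W.
All ideal ⇒ P_in = P_out, so I_supply = 798.89/400 = 2.00 A.

I_supply ≈ 2.00 A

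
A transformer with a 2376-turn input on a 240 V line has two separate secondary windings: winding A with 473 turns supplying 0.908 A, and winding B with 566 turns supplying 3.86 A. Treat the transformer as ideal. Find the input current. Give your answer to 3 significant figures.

I_in ≈ 1.10 A

V_A = 240 × 473/2376 = 47.778 V; V_B = 240 × 566/2376 = 57.172 V.
P_out = V_A I_A + V_B I_B = 47.778×0.908 + 57.172×3.86 = 43.382 + 220.68 = 264.07 W.
Ideal ⇒ P_in = P_out, so I_in = P_out/V_in = 264.07/240 = 1.10 A.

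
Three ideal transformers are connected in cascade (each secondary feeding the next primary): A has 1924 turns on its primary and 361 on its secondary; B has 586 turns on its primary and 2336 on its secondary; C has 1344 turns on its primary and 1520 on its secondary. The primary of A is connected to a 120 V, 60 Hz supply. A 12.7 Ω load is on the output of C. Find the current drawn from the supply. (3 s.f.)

I_supply ≈ 6.76 A

After A: V = 120.00 × 361/1924 = 22.516 V.
After B: V = 22.516 × 2336/586 = 89.755 V.
After C: V = 89.755 × 1520/1344 = 101.51 V.
I_load = 101.51/12.7 = 7.9928 A, so P_out = 101.51 × 7.9928 = 811.34 W.
All ideal ⇒ P_in = P_out, so I_supply = 811.34/120 = 6.76 A.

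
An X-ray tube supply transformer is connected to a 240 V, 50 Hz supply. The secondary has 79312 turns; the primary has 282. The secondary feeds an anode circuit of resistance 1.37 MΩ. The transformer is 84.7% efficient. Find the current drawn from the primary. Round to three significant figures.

V_s = 240 × 79312/282 = 67500 V.
I_s = V_s/R = 67500/(1.37×10^6) = 0.049270 A.
P_out = V_s I_s = 67500 × 0.049270 = 3325.7 W.
P_in = P_out/η = 3325.7/0.847 = 3926.4 W.
I_p = P_in/V_p = 3926.4/240 = 16.4 A.

I_p ≈ 16.4 A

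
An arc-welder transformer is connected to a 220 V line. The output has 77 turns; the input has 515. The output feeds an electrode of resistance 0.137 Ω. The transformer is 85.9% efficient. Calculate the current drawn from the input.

I_in ≈ 41.8 A

V_out = 220 × 77/515 = 32.893 V.
I_out = V_out/R = 32.893/0.137 = 240.10 A.
P_out = V_out I_out = 32.893 × 240.10 = 7897.5 W.
P_in = P_out/η = 7897.5/0.859 = 9193.9 W.
I_in = P_in/V_in = 9193.9/220 = 41.8 A.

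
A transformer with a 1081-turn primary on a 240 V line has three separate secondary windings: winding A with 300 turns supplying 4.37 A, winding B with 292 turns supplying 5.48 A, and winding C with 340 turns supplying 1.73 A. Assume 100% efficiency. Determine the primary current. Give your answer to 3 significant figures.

V_A = 240 × 300/1081 = 66.605 V; V_B = 240 × 292/1081 = 64.829 V; V_C = 240 × 340/1081 = 75.486 V.
P_out = V_A I_A + V_B I_B + V_C I_C = 66.605×4.37 + 64.829×5.48 + 75.486×1.73 = 291.06 + 355.26 + 130.59 = 776.92 W.
Ideal ⇒ P_in = P_out, so I_p = P_out/V_p = 776.92/240 = 3.24 A.

I_p ≈ 3.24 A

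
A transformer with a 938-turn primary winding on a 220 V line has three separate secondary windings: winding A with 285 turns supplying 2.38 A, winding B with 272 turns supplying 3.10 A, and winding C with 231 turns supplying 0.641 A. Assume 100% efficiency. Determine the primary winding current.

V_A = 220 × 285/938 = 66.844 V; V_B = 220 × 272/938 = 63.795 V; V_C = 220 × 231/938 = 54.179 V.
P_out = V_A I_A + V_B I_B + V_C I_C = 66.844×2.38 + 63.795×3.10 + 54.179×0.641 = 159.09 + 197.77 + 34.729 = 391.58 W.
Ideal ⇒ P_in = P_out, so I_p = P_out/V_p = 391.58/220 = 1.78 A.

I_p ≈ 1.78 A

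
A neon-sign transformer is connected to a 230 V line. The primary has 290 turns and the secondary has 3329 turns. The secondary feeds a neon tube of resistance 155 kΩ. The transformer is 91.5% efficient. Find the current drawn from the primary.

I_p ≈ 0.214 A

V_s = 230 × 3329/290 = 2640.2 V.
I_s = V_s/R = 2640.2/155000 = 0.017034 A.
P_out = V_s I_s = 2640.2 × 0.017034 = 44.973 W.
P_in = P_out/η = 44.973/0.915 = 49.151 W.
I_p = P_in/V_p = 49.151/230 = 0.214 A.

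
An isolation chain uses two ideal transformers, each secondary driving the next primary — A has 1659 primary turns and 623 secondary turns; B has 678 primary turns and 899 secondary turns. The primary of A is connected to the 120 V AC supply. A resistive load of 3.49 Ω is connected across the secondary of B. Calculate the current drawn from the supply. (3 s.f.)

Secondary of A: V = 120.00 × 623/1659 = 45.063 V.
Secondary of B: V = 45.063 × 899/678 = 59.752 V.
I_load = 59.752/3.49 = 17.121 A, so P_out = 59.752 × 17.121 = 1023.0 W.
All ideal ⇒ P_in = P_out, so I_supply = 1023.0/120 = 8.53 A.

I_supply ≈ 8.53 A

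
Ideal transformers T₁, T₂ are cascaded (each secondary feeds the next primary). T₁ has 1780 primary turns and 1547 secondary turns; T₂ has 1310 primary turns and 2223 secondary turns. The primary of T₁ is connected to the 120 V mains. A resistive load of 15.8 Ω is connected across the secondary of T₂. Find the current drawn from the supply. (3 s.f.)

I_supply ≈ 16.5 A

Secondary of T₁: V = 120.00 × 1547/1780 = 104.29 V.
Secondary of T₂: V = 104.29 × 2223/1310 = 176.98 V.
I_load = 176.98/15.8 = 11.201 A, so P_out = 176.98 × 11.201 = 1982.4 W.
All ideal ⇒ P_in = P_out, so I_supply = 1982.4/120 = 16.5 A.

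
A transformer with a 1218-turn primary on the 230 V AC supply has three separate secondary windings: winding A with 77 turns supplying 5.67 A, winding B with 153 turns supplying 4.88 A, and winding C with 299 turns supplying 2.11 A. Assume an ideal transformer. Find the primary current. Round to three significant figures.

V_A = 230 × 77/1218 = 14.540 V; V_B = 230 × 153/1218 = 28.892 V; V_C = 230 × 299/1218 = 56.461 V.
P_out = V_A I_A + V_B I_B + V_C I_C = 14.540×5.67 + 28.892×4.88 + 56.461×2.11 = 82.443 + 140.99 + 119.13 = 342.57 W.
Ideal ⇒ P_in = P_out, so I_p = P_out/V_p = 342.57/230 = 1.49 A.

I_p ≈ 1.49 A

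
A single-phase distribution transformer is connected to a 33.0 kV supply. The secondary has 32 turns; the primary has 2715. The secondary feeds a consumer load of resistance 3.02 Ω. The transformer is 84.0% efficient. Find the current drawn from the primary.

I_p ≈ 1.81 A

V_s = 33000 × 32/2715 = 388.95 V.
I_s = V_s/R = 388.95/3.02 = 128.79 A.
P_out = V_s I_s = 388.95 × 128.79 = 50093 W.
P_in = P_out/η = 50093/0.840 = 59635 W.
I_p = P_in/V_p = 59635/33000 = 1.81 A.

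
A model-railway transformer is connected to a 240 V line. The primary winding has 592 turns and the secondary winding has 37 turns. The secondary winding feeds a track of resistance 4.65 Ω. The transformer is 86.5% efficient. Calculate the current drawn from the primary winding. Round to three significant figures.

V_s = 240 × 37/592 = 15.000 V.
I_s = V_s/R = 15.000/4.65 = 3.2258 A.
P_out = V_s I_s = 15.000 × 3.2258 = 48.387 W.
P_in = P_out/η = 48.387/0.865 = 55.939 W.
I_p = P_in/V_p = 55.939/240 = 0.233 A.

I_p ≈ 0.233 A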